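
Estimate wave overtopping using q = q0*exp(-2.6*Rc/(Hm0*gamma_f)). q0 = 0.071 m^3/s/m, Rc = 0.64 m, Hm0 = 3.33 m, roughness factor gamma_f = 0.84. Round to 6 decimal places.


q = q0 * exp(-2.6 * Rc / (Hm0 * gamma_f))
Exponent = -2.6 * 0.64 / (3.33 * 0.84)
= -2.6 * 0.64 / 2.7972
= -0.594881
exp(-0.594881) = 0.551628
q = 0.071 * 0.551628
q = 0.039166 m^3/s/m

0.039166


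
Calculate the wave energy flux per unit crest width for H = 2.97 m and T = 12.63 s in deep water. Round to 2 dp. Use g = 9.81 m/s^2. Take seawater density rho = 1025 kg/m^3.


P = rho * g^2 * H^2 * T / (32 * pi)
P = 1025 * 9.81^2 * 2.97^2 * 12.63 / (32 * pi)
P = 1025 * 96.2361 * 8.8209 * 12.63 / 100.53096
P = 109314.63 W/m

109314.63


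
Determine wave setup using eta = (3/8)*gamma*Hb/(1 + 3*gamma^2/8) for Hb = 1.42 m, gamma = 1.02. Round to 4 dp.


eta = (3/8) * gamma * Hb / (1 + 3*gamma^2/8)
Numerator = (3/8) * 1.02 * 1.42 = 0.543150
Denominator = 1 + 3*1.02^2/8 = 1 + 0.390150 = 1.390150
eta = 0.543150 / 1.390150
eta = 0.3907 m

0.3907


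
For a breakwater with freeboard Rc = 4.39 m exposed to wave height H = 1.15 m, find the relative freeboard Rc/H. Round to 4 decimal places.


Relative freeboard = Rc / H
= 4.39 / 1.15
= 3.8174

3.8174


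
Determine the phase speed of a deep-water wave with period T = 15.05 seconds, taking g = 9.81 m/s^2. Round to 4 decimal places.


We use the deep-water celerity formula:
C = g * T / (2 * pi)
C = 9.81 * 15.05 / (2 * 3.14159...)
C = 147.640500 / 6.283185
C = 23.4977 m/s

23.4977


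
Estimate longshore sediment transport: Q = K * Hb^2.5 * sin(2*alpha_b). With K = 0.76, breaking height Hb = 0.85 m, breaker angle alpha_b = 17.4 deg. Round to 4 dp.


Q = K * Hb^2.5 * sin(2 * alpha_b)
Hb^2.5 = 0.85^2.5 = 0.666112
sin(2 * 17.4) = sin(34.8) = 0.570714
Q = 0.76 * 0.666112 * 0.570714
Q = 0.2889 m^3/s

0.2889


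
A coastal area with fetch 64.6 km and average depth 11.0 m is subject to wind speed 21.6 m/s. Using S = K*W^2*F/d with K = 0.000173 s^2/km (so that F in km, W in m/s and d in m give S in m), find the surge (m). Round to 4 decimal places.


S = K * W^2 * F / d
W^2 = 21.6^2 = 466.56
S = 0.000173 * 466.56 * 64.6 / 11.0
Numerator = 0.000173 * 466.56 * 64.6 = 5.214181
S = 5.214181 / 11.0 = 0.4740 m

0.4740


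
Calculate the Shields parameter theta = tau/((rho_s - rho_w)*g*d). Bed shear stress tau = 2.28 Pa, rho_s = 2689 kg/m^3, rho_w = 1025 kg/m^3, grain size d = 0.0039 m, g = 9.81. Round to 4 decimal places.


theta = tau / ((rho_s - rho_w) * g * d)
rho_s - rho_w = 2689 - 1025 = 1664
Denominator = 1664 * 9.81 * 0.0039 = 63.662976
theta = 2.28 / 63.662976
theta = 0.0358

0.0358


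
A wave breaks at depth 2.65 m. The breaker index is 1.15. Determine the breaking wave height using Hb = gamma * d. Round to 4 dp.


Hb = gamma * d
Hb = 1.15 * 2.65
Hb = 3.0475 m

3.0475


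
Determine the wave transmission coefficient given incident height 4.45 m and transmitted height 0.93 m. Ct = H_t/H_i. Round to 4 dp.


Ct = H_t / H_i
Ct = 0.93 / 4.45
Ct = 0.2090

0.2090


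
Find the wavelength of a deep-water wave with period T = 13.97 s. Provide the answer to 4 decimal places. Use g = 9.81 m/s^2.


L0 = g * T^2 / (2 * pi)
L0 = 9.81 * 13.97^2 / (2 * pi)
L0 = 9.81 * 195.1609 / 6.28319
L0 = 1914.5284 / 6.28319
L0 = 304.7067 m

304.7067


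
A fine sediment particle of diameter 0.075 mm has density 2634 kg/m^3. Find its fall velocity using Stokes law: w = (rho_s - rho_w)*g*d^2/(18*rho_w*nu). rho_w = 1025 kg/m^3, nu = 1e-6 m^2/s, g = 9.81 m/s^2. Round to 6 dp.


w = (rho_s - rho_w) * g * d^2 / (18 * rho_w * nu)
d = 0.075 mm = 0.000075 m
rho_s - rho_w = 2634 - 1025 = 1609
Numerator = 1609 * 9.81 * (0.000075)^2 = 0.000088786631
Denominator = 18 * 1025 * 1e-6 = 0.018450
w = 0.004812 m/s

0.004812


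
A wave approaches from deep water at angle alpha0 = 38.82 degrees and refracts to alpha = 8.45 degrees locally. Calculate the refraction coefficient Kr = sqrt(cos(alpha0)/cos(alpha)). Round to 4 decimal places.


Kr = sqrt(cos(alpha0) / cos(alpha))
cos(38.82) = 0.779119
cos(8.45) = 0.989144
Kr = sqrt(0.779119 / 0.989144)
Kr = sqrt(0.787670)
Kr = 0.8875

0.8875


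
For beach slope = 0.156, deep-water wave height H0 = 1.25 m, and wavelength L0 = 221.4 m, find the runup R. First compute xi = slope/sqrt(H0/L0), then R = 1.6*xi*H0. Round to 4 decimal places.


xi = slope / sqrt(H0/L0)
H0/L0 = 1.25/221.4 = 0.005646
sqrt(0.005646) = 0.075139
xi = 0.156 / 0.075139 = 2.076148
R = 1.6 * xi * H0 = 1.6 * 2.076148 * 1.25
R = 4.1523 m

4.1523


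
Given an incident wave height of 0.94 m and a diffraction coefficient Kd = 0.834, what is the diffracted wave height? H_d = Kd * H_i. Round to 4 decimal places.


H_d = Kd * H_i
H_d = 0.834 * 0.94
H_d = 0.7840 m

0.7840


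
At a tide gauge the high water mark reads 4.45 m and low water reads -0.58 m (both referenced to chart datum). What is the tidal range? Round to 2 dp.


Tidal range = High water - Low water
Tidal range = 4.45 - (-0.58)
Tidal range = 5.03 m

5.03


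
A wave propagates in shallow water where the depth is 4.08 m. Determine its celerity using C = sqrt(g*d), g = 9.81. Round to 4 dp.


Using the shallow-water approximation:
C = sqrt(g * d) = sqrt(9.81 * 4.08)
C = sqrt(40.0248)
C = 6.3265 m/s

6.3265


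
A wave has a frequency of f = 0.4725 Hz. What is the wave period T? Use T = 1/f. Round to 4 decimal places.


T = 1 / f
T = 1 / 0.4725
T = 2.1164 s

2.1164


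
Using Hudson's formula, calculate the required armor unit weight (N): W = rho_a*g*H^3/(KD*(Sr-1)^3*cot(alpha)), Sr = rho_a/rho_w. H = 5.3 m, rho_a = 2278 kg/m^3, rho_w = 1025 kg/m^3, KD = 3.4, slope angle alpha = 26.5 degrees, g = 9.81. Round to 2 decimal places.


Sr = rho_a / rho_w = 2278 / 1025 = 2.222439
(Sr - 1) = 1.222439
(Sr - 1)^3 = 1.826761
cot(26.5) = 1 / tan(26.5) = 1 / 0.498582 = 2.005690
Numerator = 2278 * 9.81 * 5.3^3 = 3326981.1169
Denominator = 3.4 * 1.826761 * 2.005690 = 12.457310
W = 3326981.1169 / 12.457310
W = 267070.58 N

267070.58


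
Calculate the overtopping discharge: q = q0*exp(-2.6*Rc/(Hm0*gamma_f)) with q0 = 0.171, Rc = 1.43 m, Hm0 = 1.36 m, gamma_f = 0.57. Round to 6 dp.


q = q0 * exp(-2.6 * Rc / (Hm0 * gamma_f))
Exponent = -2.6 * 1.43 / (1.36 * 0.57)
= -2.6 * 1.43 / 0.7752
= -4.796182
exp(-4.796182) = 0.008261
q = 0.171 * 0.008261
q = 0.001413 m^3/s/m

0.001413


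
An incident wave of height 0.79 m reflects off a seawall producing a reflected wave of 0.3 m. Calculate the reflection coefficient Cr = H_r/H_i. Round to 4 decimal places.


Cr = H_r / H_i
Cr = 0.3 / 0.79
Cr = 0.3797

0.3797


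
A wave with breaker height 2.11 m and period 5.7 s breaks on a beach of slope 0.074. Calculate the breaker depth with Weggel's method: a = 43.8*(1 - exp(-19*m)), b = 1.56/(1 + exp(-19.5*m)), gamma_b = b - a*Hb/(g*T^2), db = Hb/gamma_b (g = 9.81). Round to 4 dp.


a = 43.8 * (1 - exp(-19 * m))
exp(-19 * 0.074) = exp(-1.4060) = 0.245122
a = 43.8 * (1 - 0.245122) = 33.063665
b = 1.56 / (1 + exp(-19.5 * m))
exp(-19.5 * 0.074) = exp(-1.4430) = 0.236218
b = 1.56 / (1 + 0.236218) = 1.261913
Hb / (g * T^2) = 2.11 / (9.81 * 5.7^2) = 2.11 / 318.7269 = 0.00662009
gamma_b = b - a * Hb/(g*T^2) = 1.261913 - 33.063665 * 0.00662009 = 1.043029
db = Hb / gamma_b = 2.11 / 1.043029
db = 2.0230 m

2.0230


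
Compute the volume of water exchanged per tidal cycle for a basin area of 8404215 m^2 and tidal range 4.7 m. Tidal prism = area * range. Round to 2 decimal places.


Tidal prism = Area * Tidal range
P = 8404215 * 4.7
P = 39499810.50 m^3

39499810.50


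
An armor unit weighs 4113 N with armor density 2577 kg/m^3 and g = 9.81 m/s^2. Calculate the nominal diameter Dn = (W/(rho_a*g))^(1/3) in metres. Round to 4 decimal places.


V = W / (rho_a * g)
V = 4113 / (2577 * 9.81)
V = 4113 / 25280.37
V = 0.162695 m^3
Dn = V^(1/3) = 0.162695^(1/3)
Dn = 0.5459 m

0.5459


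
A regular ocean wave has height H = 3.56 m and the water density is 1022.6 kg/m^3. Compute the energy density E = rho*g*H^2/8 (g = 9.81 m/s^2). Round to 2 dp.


E = (1/8) * rho * g * H^2
E = (1/8) * 1022.6 * 9.81 * 3.56^2
E = 0.125 * 1022.6 * 9.81 * 12.6736
E = 15892.23 J/m^2

15892.23


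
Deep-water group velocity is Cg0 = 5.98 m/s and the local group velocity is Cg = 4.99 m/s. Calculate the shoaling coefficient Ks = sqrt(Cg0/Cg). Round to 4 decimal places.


Ks = sqrt(Cg0 / Cg)
Ks = sqrt(5.98 / 4.99)
Ks = sqrt(1.1984)
Ks = 1.0947

1.0947


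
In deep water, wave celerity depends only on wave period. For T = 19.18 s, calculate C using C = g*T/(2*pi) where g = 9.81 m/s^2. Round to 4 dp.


We use the deep-water celerity formula:
C = g * T / (2 * pi)
C = 9.81 * 19.18 / (2 * 3.14159...)
C = 188.155800 / 6.283185
C = 29.9459 m/s

29.9459


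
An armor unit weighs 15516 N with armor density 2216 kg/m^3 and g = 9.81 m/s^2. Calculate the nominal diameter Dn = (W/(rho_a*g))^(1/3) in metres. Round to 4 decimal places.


V = W / (rho_a * g)
V = 15516 / (2216 * 9.81)
V = 15516 / 21738.96
V = 0.713742 m^3
Dn = V^(1/3) = 0.713742^(1/3)
Dn = 0.8937 m

0.8937


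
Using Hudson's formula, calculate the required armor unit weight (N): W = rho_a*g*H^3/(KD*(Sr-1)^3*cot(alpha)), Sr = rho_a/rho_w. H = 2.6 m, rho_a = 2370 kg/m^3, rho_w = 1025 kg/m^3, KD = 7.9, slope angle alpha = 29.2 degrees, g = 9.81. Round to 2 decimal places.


Sr = rho_a / rho_w = 2370 / 1025 = 2.312195
(Sr - 1) = 1.312195
(Sr - 1)^3 = 2.259411
cot(29.2) = 1 / tan(29.2) = 1 / 0.558881 = 1.789289
Numerator = 2370 * 9.81 * 2.6^3 = 408636.7272
Denominator = 7.9 * 2.259411 * 1.789289 = 31.937647
W = 408636.7272 / 31.937647
W = 12794.83 N

12794.83


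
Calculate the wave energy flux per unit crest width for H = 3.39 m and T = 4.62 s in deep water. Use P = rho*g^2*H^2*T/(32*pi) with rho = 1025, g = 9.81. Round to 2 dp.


P = rho * g^2 * H^2 * T / (32 * pi)
P = 1025 * 9.81^2 * 3.39^2 * 4.62 / (32 * pi)
P = 1025 * 96.2361 * 11.4921 * 4.62 / 100.53096
P = 52095.88 W/m

52095.88


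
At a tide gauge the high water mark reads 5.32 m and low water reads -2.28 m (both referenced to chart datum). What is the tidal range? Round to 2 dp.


Tidal range = High water - Low water
Tidal range = 5.32 - (-2.28)
Tidal range = 7.60 m

7.60


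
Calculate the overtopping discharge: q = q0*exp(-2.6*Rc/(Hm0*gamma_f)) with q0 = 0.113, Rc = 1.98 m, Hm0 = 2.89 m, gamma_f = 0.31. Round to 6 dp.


q = q0 * exp(-2.6 * Rc / (Hm0 * gamma_f))
Exponent = -2.6 * 1.98 / (2.89 * 0.31)
= -2.6 * 1.98 / 0.8959
= -5.746177
exp(-5.746177) = 0.003195
q = 0.113 * 0.003195
q = 0.000361 m^3/s/m

0.000361


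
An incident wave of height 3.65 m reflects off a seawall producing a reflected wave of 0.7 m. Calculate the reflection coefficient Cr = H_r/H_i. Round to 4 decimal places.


Cr = H_r / H_i
Cr = 0.7 / 3.65
Cr = 0.1918

0.1918


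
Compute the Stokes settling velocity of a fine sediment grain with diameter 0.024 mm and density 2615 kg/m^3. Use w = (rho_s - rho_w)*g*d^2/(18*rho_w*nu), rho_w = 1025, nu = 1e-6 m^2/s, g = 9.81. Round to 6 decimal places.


w = (rho_s - rho_w) * g * d^2 / (18 * rho_w * nu)
d = 0.024 mm = 0.000024 m
rho_s - rho_w = 2615 - 1025 = 1590
Numerator = 1590 * 9.81 * (0.000024)^2 = 0.000008984390
Denominator = 18 * 1025 * 1e-6 = 0.018450
w = 0.000487 m/s

0.000487


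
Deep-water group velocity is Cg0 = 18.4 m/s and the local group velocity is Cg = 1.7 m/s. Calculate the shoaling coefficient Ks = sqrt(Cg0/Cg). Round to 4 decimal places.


Ks = sqrt(Cg0 / Cg)
Ks = sqrt(18.4 / 1.7)
Ks = sqrt(10.8235)
Ks = 3.2899

3.2899


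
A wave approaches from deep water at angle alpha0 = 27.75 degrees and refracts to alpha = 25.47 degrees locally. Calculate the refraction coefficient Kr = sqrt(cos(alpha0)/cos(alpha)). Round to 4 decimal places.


Kr = sqrt(cos(alpha0) / cos(alpha))
cos(27.75) = 0.884988
cos(25.47) = 0.902811
Kr = sqrt(0.884988 / 0.902811)
Kr = sqrt(0.980258)
Kr = 0.9901

0.9901


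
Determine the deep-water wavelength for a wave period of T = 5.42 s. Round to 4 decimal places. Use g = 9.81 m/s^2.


L0 = g * T^2 / (2 * pi)
L0 = 9.81 * 5.42^2 / (2 * pi)
L0 = 9.81 * 29.3764 / 6.28319
L0 = 288.1825 / 6.28319
L0 = 45.8657 m

45.8657


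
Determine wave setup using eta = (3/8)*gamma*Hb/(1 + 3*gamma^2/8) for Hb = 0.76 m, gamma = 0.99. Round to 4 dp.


eta = (3/8) * gamma * Hb / (1 + 3*gamma^2/8)
Numerator = (3/8) * 0.99 * 0.76 = 0.282150
Denominator = 1 + 3*0.99^2/8 = 1 + 0.367538 = 1.367538
eta = 0.282150 / 1.367538
eta = 0.2063 m

0.2063


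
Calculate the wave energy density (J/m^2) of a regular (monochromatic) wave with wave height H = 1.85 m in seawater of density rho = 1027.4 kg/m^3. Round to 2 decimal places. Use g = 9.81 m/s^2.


E = (1/8) * rho * g * H^2
E = (1/8) * 1027.4 * 9.81 * 1.85^2
E = 0.125 * 1027.4 * 9.81 * 3.4225
E = 4311.83 J/m^2

4311.83


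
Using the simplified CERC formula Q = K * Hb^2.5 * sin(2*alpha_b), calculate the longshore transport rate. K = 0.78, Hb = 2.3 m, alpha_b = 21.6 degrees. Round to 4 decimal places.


Q = K * Hb^2.5 * sin(2 * alpha_b)
Hb^2.5 = 2.3^2.5 = 8.022682
sin(2 * 21.6) = sin(43.2) = 0.684547
Q = 0.78 * 8.022682 * 0.684547
Q = 4.2837 m^3/s

4.2837


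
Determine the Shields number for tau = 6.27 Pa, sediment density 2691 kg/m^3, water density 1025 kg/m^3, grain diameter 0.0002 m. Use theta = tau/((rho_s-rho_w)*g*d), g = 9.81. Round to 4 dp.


theta = tau / ((rho_s - rho_w) * g * d)
rho_s - rho_w = 2691 - 1025 = 1666
Denominator = 1666 * 9.81 * 0.0002 = 3.268692
theta = 6.27 / 3.268692
theta = 1.9182

1.9182


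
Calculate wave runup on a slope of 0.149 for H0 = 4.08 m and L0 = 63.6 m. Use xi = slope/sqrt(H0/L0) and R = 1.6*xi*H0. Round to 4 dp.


xi = slope / sqrt(H0/L0)
H0/L0 = 4.08/63.6 = 0.064151
sqrt(0.064151) = 0.253280
xi = 0.149 / 0.253280 = 0.588281
R = 1.6 * xi * H0 = 1.6 * 0.588281 * 4.08
R = 3.8403 m

3.8403


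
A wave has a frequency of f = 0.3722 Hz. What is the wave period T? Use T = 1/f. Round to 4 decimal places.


T = 1 / f
T = 1 / 0.3722
T = 2.6867 s

2.6867


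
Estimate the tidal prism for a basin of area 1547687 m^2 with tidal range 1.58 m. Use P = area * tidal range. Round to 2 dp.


Tidal prism = Area * Tidal range
P = 1547687 * 1.58
P = 2445345.46 m^3

2445345.46


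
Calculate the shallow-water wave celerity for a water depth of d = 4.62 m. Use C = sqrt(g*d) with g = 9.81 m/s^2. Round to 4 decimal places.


Using the shallow-water approximation:
C = sqrt(g * d) = sqrt(9.81 * 4.62)
C = sqrt(45.3222)
C = 6.7322 m/s

6.7322


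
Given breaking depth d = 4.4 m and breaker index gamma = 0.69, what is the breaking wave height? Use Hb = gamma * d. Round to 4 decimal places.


Hb = gamma * d
Hb = 0.69 * 4.4
Hb = 3.0360 m

3.0360


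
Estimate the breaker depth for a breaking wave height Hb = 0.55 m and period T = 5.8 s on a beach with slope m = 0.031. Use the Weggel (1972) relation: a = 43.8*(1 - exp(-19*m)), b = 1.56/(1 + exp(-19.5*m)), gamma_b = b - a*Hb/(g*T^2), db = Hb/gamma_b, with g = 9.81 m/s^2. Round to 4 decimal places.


a = 43.8 * (1 - exp(-19 * m))
exp(-19 * 0.031) = exp(-0.5890) = 0.554882
a = 43.8 * (1 - 0.554882) = 19.496173
b = 1.56 / (1 + exp(-19.5 * m))
exp(-19.5 * 0.031) = exp(-0.6045) = 0.546348
b = 1.56 / (1 + 0.546348) = 1.008829
Hb / (g * T^2) = 0.55 / (9.81 * 5.8^2) = 0.55 / 330.0084 = 0.00166662
gamma_b = b - a * Hb/(g*T^2) = 1.008829 - 19.496173 * 0.00166662 = 0.976336
db = Hb / gamma_b = 0.55 / 0.976336
db = 0.5633 m

0.5633


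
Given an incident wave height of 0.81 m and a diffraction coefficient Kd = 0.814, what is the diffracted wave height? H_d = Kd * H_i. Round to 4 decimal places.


H_d = Kd * H_i
H_d = 0.814 * 0.81
H_d = 0.6593 m

0.6593


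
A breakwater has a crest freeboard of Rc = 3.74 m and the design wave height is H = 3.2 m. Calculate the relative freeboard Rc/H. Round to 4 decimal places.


Relative freeboard = Rc / H
= 3.74 / 3.2
= 1.1688

1.1688


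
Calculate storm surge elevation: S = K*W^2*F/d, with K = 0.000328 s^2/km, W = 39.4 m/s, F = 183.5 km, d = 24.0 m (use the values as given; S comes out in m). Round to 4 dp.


S = K * W^2 * F / d
W^2 = 39.4^2 = 1552.36
S = 0.000328 * 1552.36 * 183.5 / 24.0
Numerator = 0.000328 * 1552.36 * 183.5 = 93.433444
S = 93.433444 / 24.0 = 3.8931 m

3.8931


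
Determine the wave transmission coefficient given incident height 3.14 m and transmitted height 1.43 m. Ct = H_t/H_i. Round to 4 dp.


Ct = H_t / H_i
Ct = 1.43 / 3.14
Ct = 0.4554

0.4554


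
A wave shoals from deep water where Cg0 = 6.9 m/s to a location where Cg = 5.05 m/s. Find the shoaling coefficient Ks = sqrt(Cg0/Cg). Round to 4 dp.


Ks = sqrt(Cg0 / Cg)
Ks = sqrt(6.9 / 5.05)
Ks = sqrt(1.3663)
Ks = 1.1689

1.1689


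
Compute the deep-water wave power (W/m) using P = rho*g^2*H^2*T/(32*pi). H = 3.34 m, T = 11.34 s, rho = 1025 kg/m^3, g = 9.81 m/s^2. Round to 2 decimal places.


P = rho * g^2 * H^2 * T / (32 * pi)
P = 1025 * 9.81^2 * 3.34^2 * 11.34 / (32 * pi)
P = 1025 * 96.2361 * 11.1556 * 11.34 / 100.53096
P = 124127.50 W/m

124127.50


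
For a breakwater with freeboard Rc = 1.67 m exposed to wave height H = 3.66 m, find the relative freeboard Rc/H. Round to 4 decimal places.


Relative freeboard = Rc / H
= 1.67 / 3.66
= 0.4563

0.4563


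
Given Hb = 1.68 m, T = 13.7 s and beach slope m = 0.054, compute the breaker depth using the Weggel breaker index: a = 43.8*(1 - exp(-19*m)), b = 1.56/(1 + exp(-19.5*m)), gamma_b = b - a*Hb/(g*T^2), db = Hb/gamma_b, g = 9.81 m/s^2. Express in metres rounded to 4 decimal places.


a = 43.8 * (1 - exp(-19 * m))
exp(-19 * 0.054) = exp(-1.0260) = 0.358438
a = 43.8 * (1 - 0.358438) = 28.100422
b = 1.56 / (1 + exp(-19.5 * m))
exp(-19.5 * 0.054) = exp(-1.0530) = 0.348890
b = 1.56 / (1 + 0.348890) = 1.156507
Hb / (g * T^2) = 1.68 / (9.81 * 13.7^2) = 1.68 / 1841.2389 = 0.00091243
gamma_b = b - a * Hb/(g*T^2) = 1.156507 - 28.100422 * 0.00091243 = 1.130867
db = Hb / gamma_b = 1.68 / 1.130867
db = 1.4856 m

1.4856


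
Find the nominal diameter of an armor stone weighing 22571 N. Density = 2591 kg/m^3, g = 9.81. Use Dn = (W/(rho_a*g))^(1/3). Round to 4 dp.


V = W / (rho_a * g)
V = 22571 / (2591 * 9.81)
V = 22571 / 25417.71
V = 0.888003 m^3
Dn = V^(1/3) = 0.888003^(1/3)
Dn = 0.9612 m

0.9612


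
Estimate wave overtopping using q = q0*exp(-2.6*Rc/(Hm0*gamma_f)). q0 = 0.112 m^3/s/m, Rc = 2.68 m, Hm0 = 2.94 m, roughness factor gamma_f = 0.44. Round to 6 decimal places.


q = q0 * exp(-2.6 * Rc / (Hm0 * gamma_f))
Exponent = -2.6 * 2.68 / (2.94 * 0.44)
= -2.6 * 2.68 / 1.2936
= -5.386518
exp(-5.386518) = 0.004578
q = 0.112 * 0.004578
q = 0.000513 m^3/s/m

0.000513


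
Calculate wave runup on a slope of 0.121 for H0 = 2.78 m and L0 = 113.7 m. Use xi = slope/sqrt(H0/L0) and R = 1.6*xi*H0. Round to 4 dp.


xi = slope / sqrt(H0/L0)
H0/L0 = 2.78/113.7 = 0.024450
sqrt(0.024450) = 0.156366
xi = 0.121 / 0.156366 = 0.773826
R = 1.6 * xi * H0 = 1.6 * 0.773826 * 2.78
R = 3.4420 m

3.4420


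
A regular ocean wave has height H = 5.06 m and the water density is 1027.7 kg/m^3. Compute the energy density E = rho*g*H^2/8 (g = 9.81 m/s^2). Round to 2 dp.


E = (1/8) * rho * g * H^2
E = (1/8) * 1027.7 * 9.81 * 5.06^2
E = 0.125 * 1027.7 * 9.81 * 25.6036
E = 32266.10 J/m^2

32266.10


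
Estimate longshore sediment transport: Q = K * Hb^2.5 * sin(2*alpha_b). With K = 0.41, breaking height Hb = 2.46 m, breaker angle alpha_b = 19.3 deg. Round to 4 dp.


Q = K * Hb^2.5 * sin(2 * alpha_b)
Hb^2.5 = 2.46^2.5 = 9.491564
sin(2 * 19.3) = sin(38.6) = 0.623880
Q = 0.41 * 9.491564 * 0.623880
Q = 2.4279 m^3/s

2.4279


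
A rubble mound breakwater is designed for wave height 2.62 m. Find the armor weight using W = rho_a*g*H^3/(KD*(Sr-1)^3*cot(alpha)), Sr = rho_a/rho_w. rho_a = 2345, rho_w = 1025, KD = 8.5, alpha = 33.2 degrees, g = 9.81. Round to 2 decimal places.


Sr = rho_a / rho_w = 2345 / 1025 = 2.287805
(Sr - 1) = 1.287805
(Sr - 1)^3 = 2.135749
cot(33.2) = 1 / tan(33.2) = 1 / 0.654382 = 1.528160
Numerator = 2345 * 9.81 * 2.62^3 = 413728.7760
Denominator = 8.5 * 2.135749 * 1.528160 = 27.742015
W = 413728.7760 / 27.742015
W = 14913.44 N

14913.44


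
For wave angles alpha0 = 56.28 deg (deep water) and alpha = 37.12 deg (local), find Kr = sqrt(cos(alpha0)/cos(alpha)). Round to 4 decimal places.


Kr = sqrt(cos(alpha0) / cos(alpha))
cos(56.28) = 0.555135
cos(37.12) = 0.797373
Kr = sqrt(0.555135 / 0.797373)
Kr = sqrt(0.696204)
Kr = 0.8344

0.8344


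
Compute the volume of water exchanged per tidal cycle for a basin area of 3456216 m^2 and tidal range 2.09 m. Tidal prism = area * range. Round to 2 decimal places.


Tidal prism = Area * Tidal range
P = 3456216 * 2.09
P = 7223491.44 m^3

7223491.44


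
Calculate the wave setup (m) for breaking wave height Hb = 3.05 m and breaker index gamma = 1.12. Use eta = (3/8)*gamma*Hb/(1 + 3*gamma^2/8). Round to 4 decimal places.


eta = (3/8) * gamma * Hb / (1 + 3*gamma^2/8)
Numerator = (3/8) * 1.12 * 3.05 = 1.281000
Denominator = 1 + 3*1.12^2/8 = 1 + 0.470400 = 1.470400
eta = 1.281000 / 1.470400
eta = 0.8712 m

0.8712


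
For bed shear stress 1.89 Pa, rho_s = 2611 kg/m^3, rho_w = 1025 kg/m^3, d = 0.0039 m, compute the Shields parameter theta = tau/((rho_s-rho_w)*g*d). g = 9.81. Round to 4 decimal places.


theta = tau / ((rho_s - rho_w) * g * d)
rho_s - rho_w = 2611 - 1025 = 1586
Denominator = 1586 * 9.81 * 0.0039 = 60.678774
theta = 1.89 / 60.678774
theta = 0.0311

0.0311


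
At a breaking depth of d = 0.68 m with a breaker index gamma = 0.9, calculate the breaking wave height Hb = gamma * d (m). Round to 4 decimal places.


Hb = gamma * d
Hb = 0.9 * 0.68
Hb = 0.6120 m

0.6120


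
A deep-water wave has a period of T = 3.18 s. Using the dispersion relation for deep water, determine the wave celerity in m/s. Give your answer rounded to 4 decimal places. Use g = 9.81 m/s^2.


We use the deep-water celerity formula:
C = g * T / (2 * pi)
C = 9.81 * 3.18 / (2 * 3.14159...)
C = 31.195800 / 6.283185
C = 4.9650 m/s

4.9650


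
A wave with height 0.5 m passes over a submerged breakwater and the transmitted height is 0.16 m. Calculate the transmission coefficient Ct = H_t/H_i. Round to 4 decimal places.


Ct = H_t / H_i
Ct = 0.16 / 0.5
Ct = 0.3200

0.3200


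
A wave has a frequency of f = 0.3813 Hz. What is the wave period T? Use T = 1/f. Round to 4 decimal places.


T = 1 / f
T = 1 / 0.3813
T = 2.6226 s

2.6226


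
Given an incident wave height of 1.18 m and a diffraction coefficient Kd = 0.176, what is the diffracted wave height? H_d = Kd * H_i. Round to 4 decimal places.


H_d = Kd * H_i
H_d = 0.176 * 1.18
H_d = 0.2077 m

0.2077


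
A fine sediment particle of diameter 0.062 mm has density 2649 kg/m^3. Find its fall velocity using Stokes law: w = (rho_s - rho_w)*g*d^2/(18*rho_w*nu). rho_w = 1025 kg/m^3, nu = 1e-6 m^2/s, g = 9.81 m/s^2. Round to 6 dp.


w = (rho_s - rho_w) * g * d^2 / (18 * rho_w * nu)
d = 0.062 mm = 0.000062 m
rho_s - rho_w = 2649 - 1025 = 1624
Numerator = 1624 * 9.81 * (0.000062)^2 = 0.000061240455
Denominator = 18 * 1025 * 1e-6 = 0.018450
w = 0.003319 m/s

0.003319


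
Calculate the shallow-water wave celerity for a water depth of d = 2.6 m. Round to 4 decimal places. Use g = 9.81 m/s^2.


Using the shallow-water approximation:
C = sqrt(g * d) = sqrt(9.81 * 2.6)
C = sqrt(25.5060)
C = 5.0503 m/s

5.0503


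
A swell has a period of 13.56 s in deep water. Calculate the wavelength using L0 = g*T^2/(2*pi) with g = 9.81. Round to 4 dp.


L0 = g * T^2 / (2 * pi)
L0 = 9.81 * 13.56^2 / (2 * pi)
L0 = 9.81 * 183.8736 / 6.28319
L0 = 1803.8000 / 6.28319
L0 = 287.0837 m

287.0837


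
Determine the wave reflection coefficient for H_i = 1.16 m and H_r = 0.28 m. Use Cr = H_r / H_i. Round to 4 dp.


Cr = H_r / H_i
Cr = 0.28 / 1.16
Cr = 0.2414

0.2414


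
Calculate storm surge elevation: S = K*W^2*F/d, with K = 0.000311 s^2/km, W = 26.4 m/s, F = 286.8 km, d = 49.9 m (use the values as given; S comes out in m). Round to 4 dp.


S = K * W^2 * F / d
W^2 = 26.4^2 = 696.96
S = 0.000311 * 696.96 * 286.8 / 49.9
Numerator = 0.000311 * 696.96 * 286.8 = 62.165208
S = 62.165208 / 49.9 = 1.2458 m

1.2458


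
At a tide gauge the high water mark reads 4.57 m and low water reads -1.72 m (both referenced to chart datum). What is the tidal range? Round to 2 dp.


Tidal range = High water - Low water
Tidal range = 4.57 - (-1.72)
Tidal range = 6.29 m

6.29


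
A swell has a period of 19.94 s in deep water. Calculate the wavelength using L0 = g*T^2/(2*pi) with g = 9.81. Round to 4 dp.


L0 = g * T^2 / (2 * pi)
L0 = 9.81 * 19.94^2 / (2 * pi)
L0 = 9.81 * 397.6036 / 6.28319
L0 = 3900.4913 / 6.28319
L0 = 620.7825 m

620.7825


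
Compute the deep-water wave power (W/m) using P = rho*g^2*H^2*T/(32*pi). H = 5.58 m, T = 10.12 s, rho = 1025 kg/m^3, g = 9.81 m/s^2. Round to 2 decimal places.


P = rho * g^2 * H^2 * T / (32 * pi)
P = 1025 * 9.81^2 * 5.58^2 * 10.12 / (32 * pi)
P = 1025 * 96.2361 * 31.1364 * 10.12 / 100.53096
P = 309179.68 W/m

309179.68


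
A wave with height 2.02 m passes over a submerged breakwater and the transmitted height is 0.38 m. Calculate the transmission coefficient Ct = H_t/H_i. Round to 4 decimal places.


Ct = H_t / H_i
Ct = 0.38 / 2.02
Ct = 0.1881

0.1881


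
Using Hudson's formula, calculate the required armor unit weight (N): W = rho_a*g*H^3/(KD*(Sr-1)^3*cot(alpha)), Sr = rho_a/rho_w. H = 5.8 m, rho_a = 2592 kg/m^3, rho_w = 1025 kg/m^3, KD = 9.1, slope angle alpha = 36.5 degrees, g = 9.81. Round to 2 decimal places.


Sr = rho_a / rho_w = 2592 / 1025 = 2.528780
(Sr - 1) = 1.528780
(Sr - 1)^3 = 3.573020
cot(36.5) = 1 / tan(36.5) = 1 / 0.739961 = 1.351422
Numerator = 2592 * 9.81 * 5.8^3 = 4961214.2822
Denominator = 9.1 * 3.573020 * 1.351422 = 43.940795
W = 4961214.2822 / 43.940795
W = 112906.79 N

112906.79


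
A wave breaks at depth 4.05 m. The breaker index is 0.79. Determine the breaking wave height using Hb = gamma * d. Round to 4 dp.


Hb = gamma * d
Hb = 0.79 * 4.05
Hb = 3.1995 m

3.1995


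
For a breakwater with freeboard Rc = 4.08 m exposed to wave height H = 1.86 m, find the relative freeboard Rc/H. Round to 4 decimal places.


Relative freeboard = Rc / H
= 4.08 / 1.86
= 2.1935

2.1935


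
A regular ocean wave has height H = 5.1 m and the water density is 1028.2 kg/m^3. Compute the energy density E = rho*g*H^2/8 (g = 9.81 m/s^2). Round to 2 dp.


E = (1/8) * rho * g * H^2
E = (1/8) * 1028.2 * 9.81 * 5.1^2
E = 0.125 * 1028.2 * 9.81 * 26.0100
E = 32794.19 J/m^2

32794.19


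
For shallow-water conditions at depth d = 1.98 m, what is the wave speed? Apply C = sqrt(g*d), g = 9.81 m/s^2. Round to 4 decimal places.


Using the shallow-water approximation:
C = sqrt(g * d) = sqrt(9.81 * 1.98)
C = sqrt(19.4238)
C = 4.4072 m/s

4.4072


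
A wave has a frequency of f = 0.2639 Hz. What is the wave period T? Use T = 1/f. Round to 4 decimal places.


T = 1 / f
T = 1 / 0.2639
T = 3.7893 s

3.7893


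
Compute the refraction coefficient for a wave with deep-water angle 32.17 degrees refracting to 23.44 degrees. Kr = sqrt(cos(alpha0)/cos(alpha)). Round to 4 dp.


Kr = sqrt(cos(alpha0) / cos(alpha))
cos(32.17) = 0.846472
cos(23.44) = 0.917477
Kr = sqrt(0.846472 / 0.917477)
Kr = sqrt(0.922608)
Kr = 0.9605

0.9605


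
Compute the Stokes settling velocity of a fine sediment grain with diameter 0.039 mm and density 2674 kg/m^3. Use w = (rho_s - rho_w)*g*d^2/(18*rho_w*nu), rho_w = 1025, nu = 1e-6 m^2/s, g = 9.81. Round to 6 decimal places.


w = (rho_s - rho_w) * g * d^2 / (18 * rho_w * nu)
d = 0.039 mm = 0.000039 m
rho_s - rho_w = 2674 - 1025 = 1649
Numerator = 1649 * 9.81 * (0.000039)^2 = 0.000024604745
Denominator = 18 * 1025 * 1e-6 = 0.018450
w = 0.001334 m/s

0.001334


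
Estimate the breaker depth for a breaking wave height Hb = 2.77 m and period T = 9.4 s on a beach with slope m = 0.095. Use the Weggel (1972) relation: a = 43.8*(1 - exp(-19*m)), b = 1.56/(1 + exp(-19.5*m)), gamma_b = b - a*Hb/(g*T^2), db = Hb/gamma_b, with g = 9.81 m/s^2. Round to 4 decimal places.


a = 43.8 * (1 - exp(-19 * m))
exp(-19 * 0.095) = exp(-1.8050) = 0.164474
a = 43.8 * (1 - 0.164474) = 36.596019
b = 1.56 / (1 + exp(-19.5 * m))
exp(-19.5 * 0.095) = exp(-1.8525) = 0.156845
b = 1.56 / (1 + 0.156845) = 1.348496
Hb / (g * T^2) = 2.77 / (9.81 * 9.4^2) = 2.77 / 866.8116 = 0.00319562
gamma_b = b - a * Hb/(g*T^2) = 1.348496 - 36.596019 * 0.00319562 = 1.231549
db = Hb / gamma_b = 2.77 / 1.231549
db = 2.2492 m

2.2492


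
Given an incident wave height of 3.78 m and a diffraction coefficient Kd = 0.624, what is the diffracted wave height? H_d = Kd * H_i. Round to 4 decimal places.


H_d = Kd * H_i
H_d = 0.624 * 3.78
H_d = 2.3587 m

2.3587


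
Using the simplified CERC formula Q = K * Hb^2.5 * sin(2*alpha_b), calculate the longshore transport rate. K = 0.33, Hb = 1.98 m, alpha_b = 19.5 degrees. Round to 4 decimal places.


Q = K * Hb^2.5 * sin(2 * alpha_b)
Hb^2.5 = 1.98^2.5 = 5.516492
sin(2 * 19.5) = sin(39.0) = 0.629320
Q = 0.33 * 5.516492 * 0.629320
Q = 1.1456 m^3/s

1.1456


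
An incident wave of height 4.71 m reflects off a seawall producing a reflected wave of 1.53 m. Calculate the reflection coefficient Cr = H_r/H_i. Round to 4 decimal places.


Cr = H_r / H_i
Cr = 1.53 / 4.71
Cr = 0.3248

0.3248


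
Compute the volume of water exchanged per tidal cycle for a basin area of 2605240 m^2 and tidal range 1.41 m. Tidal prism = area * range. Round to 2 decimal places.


Tidal prism = Area * Tidal range
P = 2605240 * 1.41
P = 3673388.40 m^3

3673388.40


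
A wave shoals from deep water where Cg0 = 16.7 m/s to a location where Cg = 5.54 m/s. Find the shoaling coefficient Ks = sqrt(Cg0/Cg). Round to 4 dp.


Ks = sqrt(Cg0 / Cg)
Ks = sqrt(16.7 / 5.54)
Ks = sqrt(3.0144)
Ks = 1.7362

1.7362


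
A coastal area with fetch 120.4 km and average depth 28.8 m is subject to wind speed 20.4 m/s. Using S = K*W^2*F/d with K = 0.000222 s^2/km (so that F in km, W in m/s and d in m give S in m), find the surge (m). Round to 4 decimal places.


S = K * W^2 * F / d
W^2 = 20.4^2 = 416.16
S = 0.000222 * 416.16 * 120.4 / 28.8
Numerator = 0.000222 * 416.16 * 120.4 = 11.123457
S = 11.123457 / 28.8 = 0.3862 m

0.3862


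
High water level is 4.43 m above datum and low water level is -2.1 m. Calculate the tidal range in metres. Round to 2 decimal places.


Tidal range = High water - Low water
Tidal range = 4.43 - (-2.1)
Tidal range = 6.53 m

6.53


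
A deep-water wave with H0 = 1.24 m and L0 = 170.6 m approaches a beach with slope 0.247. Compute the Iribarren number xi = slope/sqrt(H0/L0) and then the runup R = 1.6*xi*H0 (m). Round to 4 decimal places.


xi = slope / sqrt(H0/L0)
H0/L0 = 1.24/170.6 = 0.007268
sqrt(0.007268) = 0.085255
xi = 0.247 / 0.085255 = 2.897181
R = 1.6 * xi * H0 = 1.6 * 2.897181 * 1.24
R = 5.7480 m

5.7480


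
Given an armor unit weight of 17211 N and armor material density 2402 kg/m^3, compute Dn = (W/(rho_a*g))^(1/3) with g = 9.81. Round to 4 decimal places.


V = W / (rho_a * g)
V = 17211 / (2402 * 9.81)
V = 17211 / 23563.62
V = 0.730406 m^3
Dn = V^(1/3) = 0.730406^(1/3)
Dn = 0.9006 m

0.9006


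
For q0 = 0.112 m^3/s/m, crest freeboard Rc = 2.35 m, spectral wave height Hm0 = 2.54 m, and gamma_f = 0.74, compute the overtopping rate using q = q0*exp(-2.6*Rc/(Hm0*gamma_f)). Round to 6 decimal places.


q = q0 * exp(-2.6 * Rc / (Hm0 * gamma_f))
Exponent = -2.6 * 2.35 / (2.54 * 0.74)
= -2.6 * 2.35 / 1.8796
= -3.250692
exp(-3.250692) = 0.038747
q = 0.112 * 0.038747
q = 0.004340 m^3/s/m

0.004340


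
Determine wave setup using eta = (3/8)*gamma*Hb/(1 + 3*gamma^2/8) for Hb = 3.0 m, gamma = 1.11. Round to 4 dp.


eta = (3/8) * gamma * Hb / (1 + 3*gamma^2/8)
Numerator = (3/8) * 1.11 * 3.0 = 1.248750
Denominator = 1 + 3*1.11^2/8 = 1 + 0.462038 = 1.462038
eta = 1.248750 / 1.462038
eta = 0.8541 m

0.8541


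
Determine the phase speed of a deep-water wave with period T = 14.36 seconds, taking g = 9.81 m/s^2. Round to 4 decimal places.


We use the deep-water celerity formula:
C = g * T / (2 * pi)
C = 9.81 * 14.36 / (2 * 3.14159...)
C = 140.871600 / 6.283185
C = 22.4204 m/s

22.4204


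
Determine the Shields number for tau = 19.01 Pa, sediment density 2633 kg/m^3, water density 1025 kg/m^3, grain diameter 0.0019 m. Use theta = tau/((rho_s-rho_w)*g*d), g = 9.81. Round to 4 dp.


theta = tau / ((rho_s - rho_w) * g * d)
rho_s - rho_w = 2633 - 1025 = 1608
Denominator = 1608 * 9.81 * 0.0019 = 29.971512
theta = 19.01 / 29.971512
theta = 0.6343

0.6343


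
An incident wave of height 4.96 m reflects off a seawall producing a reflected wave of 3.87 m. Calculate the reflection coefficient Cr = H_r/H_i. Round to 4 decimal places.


Cr = H_r / H_i
Cr = 3.87 / 4.96
Cr = 0.7802

0.7802


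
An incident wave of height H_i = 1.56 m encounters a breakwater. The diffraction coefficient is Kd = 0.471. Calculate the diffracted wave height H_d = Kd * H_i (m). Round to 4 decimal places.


H_d = Kd * H_i
H_d = 0.471 * 1.56
H_d = 0.7348 m

0.7348


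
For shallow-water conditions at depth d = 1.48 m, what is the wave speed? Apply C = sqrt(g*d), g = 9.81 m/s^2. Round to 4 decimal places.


Using the shallow-water approximation:
C = sqrt(g * d) = sqrt(9.81 * 1.48)
C = sqrt(14.5188)
C = 3.8104 m/s

3.8104


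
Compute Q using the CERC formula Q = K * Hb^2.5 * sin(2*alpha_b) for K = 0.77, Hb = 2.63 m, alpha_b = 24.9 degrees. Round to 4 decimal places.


Q = K * Hb^2.5 * sin(2 * alpha_b)
Hb^2.5 = 2.63^2.5 = 11.217327
sin(2 * 24.9) = sin(49.8) = 0.763796
Q = 0.77 * 11.217327 * 0.763796
Q = 6.5972 m^3/s

6.5972


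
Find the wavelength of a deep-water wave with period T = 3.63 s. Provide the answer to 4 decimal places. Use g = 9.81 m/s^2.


L0 = g * T^2 / (2 * pi)
L0 = 9.81 * 3.63^2 / (2 * pi)
L0 = 9.81 * 13.1769 / 6.28319
L0 = 129.2654 / 6.28319
L0 = 20.5732 m

20.5732


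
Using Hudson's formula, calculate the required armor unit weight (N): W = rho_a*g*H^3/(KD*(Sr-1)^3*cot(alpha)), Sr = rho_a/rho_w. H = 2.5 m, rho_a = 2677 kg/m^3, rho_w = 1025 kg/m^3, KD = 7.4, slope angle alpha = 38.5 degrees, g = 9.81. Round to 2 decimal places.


Sr = rho_a / rho_w = 2677 / 1025 = 2.611707
(Sr - 1) = 1.611707
(Sr - 1)^3 = 4.186572
cot(38.5) = 1 / tan(38.5) = 1 / 0.795436 = 1.257172
Numerator = 2677 * 9.81 * 2.5^3 = 410333.9063
Denominator = 7.4 * 4.186572 * 1.257172 = 38.947991
W = 410333.9063 / 38.947991
W = 10535.43 N

10535.43


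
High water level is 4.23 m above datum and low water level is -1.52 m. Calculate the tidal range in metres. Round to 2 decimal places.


Tidal range = High water - Low water
Tidal range = 4.23 - (-1.52)
Tidal range = 5.75 m

5.75


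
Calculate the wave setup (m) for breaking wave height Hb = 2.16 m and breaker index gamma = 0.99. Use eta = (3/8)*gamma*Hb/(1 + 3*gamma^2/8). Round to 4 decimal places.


eta = (3/8) * gamma * Hb / (1 + 3*gamma^2/8)
Numerator = (3/8) * 0.99 * 2.16 = 0.801900
Denominator = 1 + 3*0.99^2/8 = 1 + 0.367538 = 1.367538
eta = 0.801900 / 1.367538
eta = 0.5864 m

0.5864


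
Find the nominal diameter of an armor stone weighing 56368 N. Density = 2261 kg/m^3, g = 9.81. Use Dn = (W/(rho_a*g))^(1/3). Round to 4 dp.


V = W / (rho_a * g)
V = 56368 / (2261 * 9.81)
V = 56368 / 22180.41
V = 2.541342 m^3
Dn = V^(1/3) = 2.541342^(1/3)
Dn = 1.3646 m

1.3646


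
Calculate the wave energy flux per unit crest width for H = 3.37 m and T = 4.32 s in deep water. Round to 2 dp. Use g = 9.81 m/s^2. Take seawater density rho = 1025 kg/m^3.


P = rho * g^2 * H^2 * T / (32 * pi)
P = 1025 * 9.81^2 * 3.37^2 * 4.32 / (32 * pi)
P = 1025 * 96.2361 * 11.3569 * 4.32 / 100.53096
P = 48139.94 W/m

48139.94


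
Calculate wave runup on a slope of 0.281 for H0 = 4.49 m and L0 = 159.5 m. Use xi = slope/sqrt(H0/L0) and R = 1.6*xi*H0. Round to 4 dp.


xi = slope / sqrt(H0/L0)
H0/L0 = 4.49/159.5 = 0.028150
sqrt(0.028150) = 0.167781
xi = 0.281 / 0.167781 = 1.674802
R = 1.6 * xi * H0 = 1.6 * 1.674802 * 4.49
R = 12.0318 m

12.0318


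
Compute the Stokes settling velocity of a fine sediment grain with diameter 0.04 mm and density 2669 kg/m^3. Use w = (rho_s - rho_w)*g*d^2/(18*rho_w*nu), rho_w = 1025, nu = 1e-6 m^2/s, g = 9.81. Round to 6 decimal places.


w = (rho_s - rho_w) * g * d^2 / (18 * rho_w * nu)
d = 0.04 mm = 0.000040 m
rho_s - rho_w = 2669 - 1025 = 1644
Numerator = 1644 * 9.81 * (0.000040)^2 = 0.000025804224
Denominator = 18 * 1025 * 1e-6 = 0.018450
w = 0.001399 m/s

0.001399


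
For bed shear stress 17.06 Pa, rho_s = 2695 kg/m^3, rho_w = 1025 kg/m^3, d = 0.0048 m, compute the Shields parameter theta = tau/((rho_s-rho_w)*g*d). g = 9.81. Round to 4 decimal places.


theta = tau / ((rho_s - rho_w) * g * d)
rho_s - rho_w = 2695 - 1025 = 1670
Denominator = 1670 * 9.81 * 0.0048 = 78.636960
theta = 17.06 / 78.636960
theta = 0.2169

0.2169


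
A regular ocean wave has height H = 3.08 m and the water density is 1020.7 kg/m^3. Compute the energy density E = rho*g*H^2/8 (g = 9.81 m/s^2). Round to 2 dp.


E = (1/8) * rho * g * H^2
E = (1/8) * 1020.7 * 9.81 * 3.08^2
E = 0.125 * 1020.7 * 9.81 * 9.4864
E = 11873.49 J/m^2

11873.49


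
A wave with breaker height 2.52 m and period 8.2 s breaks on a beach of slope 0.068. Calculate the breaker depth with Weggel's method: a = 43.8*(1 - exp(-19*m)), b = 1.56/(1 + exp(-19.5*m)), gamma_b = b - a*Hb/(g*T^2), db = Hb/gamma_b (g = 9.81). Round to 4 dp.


a = 43.8 * (1 - exp(-19 * m))
exp(-19 * 0.068) = exp(-1.2920) = 0.274721
a = 43.8 * (1 - 0.274721) = 31.767229
b = 1.56 / (1 + exp(-19.5 * m))
exp(-19.5 * 0.068) = exp(-1.3260) = 0.265537
b = 1.56 / (1 + 0.265537) = 1.232678
Hb / (g * T^2) = 2.52 / (9.81 * 8.2^2) = 2.52 / 659.6244 = 0.00382036
gamma_b = b - a * Hb/(g*T^2) = 1.232678 - 31.767229 * 0.00382036 = 1.111316
db = Hb / gamma_b = 2.52 / 1.111316
db = 2.2676 m

2.2676


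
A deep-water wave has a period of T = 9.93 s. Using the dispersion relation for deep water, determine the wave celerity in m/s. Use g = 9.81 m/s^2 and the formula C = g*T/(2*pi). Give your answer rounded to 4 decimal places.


We use the deep-water celerity formula:
C = g * T / (2 * pi)
C = 9.81 * 9.93 / (2 * 3.14159...)
C = 97.413300 / 6.283185
C = 15.5038 m/s

15.5038


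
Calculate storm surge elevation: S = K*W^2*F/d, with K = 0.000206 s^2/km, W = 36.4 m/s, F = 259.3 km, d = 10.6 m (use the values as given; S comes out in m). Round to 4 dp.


S = K * W^2 * F / d
W^2 = 36.4^2 = 1324.96
S = 0.000206 * 1324.96 * 259.3 / 10.6
Numerator = 0.000206 * 1324.96 * 259.3 = 70.773798
S = 70.773798 / 10.6 = 6.6768 m

6.6768


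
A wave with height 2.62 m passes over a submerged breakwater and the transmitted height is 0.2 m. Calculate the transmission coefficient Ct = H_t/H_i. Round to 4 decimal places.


Ct = H_t / H_i
Ct = 0.2 / 2.62
Ct = 0.0763

0.0763


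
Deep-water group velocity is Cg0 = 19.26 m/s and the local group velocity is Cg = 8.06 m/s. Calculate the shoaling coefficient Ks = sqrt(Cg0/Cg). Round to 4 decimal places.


Ks = sqrt(Cg0 / Cg)
Ks = sqrt(19.26 / 8.06)
Ks = sqrt(2.3896)
Ks = 1.5458

1.5458


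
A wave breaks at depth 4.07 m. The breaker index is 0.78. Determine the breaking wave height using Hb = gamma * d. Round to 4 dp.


Hb = gamma * d
Hb = 0.78 * 4.07
Hb = 3.1746 m

3.1746


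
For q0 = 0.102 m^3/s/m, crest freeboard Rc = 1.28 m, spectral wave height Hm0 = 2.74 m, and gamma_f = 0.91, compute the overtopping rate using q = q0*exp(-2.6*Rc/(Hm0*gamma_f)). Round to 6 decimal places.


q = q0 * exp(-2.6 * Rc / (Hm0 * gamma_f))
Exponent = -2.6 * 1.28 / (2.74 * 0.91)
= -2.6 * 1.28 / 2.4934
= -1.334724
exp(-1.334724) = 0.263231
q = 0.102 * 0.263231
q = 0.026850 m^3/s/m

0.026850


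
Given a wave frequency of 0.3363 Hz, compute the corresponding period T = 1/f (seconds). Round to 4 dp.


T = 1 / f
T = 1 / 0.3363
T = 2.9735 s

2.9735
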